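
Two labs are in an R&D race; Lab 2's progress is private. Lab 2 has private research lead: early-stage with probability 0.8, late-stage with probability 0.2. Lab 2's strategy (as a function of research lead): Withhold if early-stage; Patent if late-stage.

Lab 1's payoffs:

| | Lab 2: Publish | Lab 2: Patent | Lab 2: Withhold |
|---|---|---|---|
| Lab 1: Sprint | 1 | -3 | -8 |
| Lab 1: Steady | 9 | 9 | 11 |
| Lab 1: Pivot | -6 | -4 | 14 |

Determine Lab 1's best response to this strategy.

Steady

Compute Lab 1's expected payoff for each action, taking the expectation over Lab 2's type.
E[Sprint] = 0.8·(-8) + 0.2·(-3) = -7
E[Steady] = 0.8·(11) + 0.2·(9) = 10.6
E[Pivot] = 0.8·(14) + 0.2·(-4) = 10.4
Best response: Steady (10.6 is the largest).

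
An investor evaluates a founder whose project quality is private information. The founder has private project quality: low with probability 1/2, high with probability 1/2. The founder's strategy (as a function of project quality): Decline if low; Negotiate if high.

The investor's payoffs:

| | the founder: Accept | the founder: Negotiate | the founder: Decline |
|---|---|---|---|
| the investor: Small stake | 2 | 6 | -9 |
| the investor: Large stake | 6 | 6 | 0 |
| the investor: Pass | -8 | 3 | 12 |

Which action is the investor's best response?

E[Small stake] = 1/2·(-9) + 1/2·(6) = -3/2
E[Large stake] = 1/2·(0) + 1/2·(6) = 3
E[Pass] = 1/2·(12) + 1/2·(3) = 15/2
Best response: Pass (15/2 is the largest).

Pass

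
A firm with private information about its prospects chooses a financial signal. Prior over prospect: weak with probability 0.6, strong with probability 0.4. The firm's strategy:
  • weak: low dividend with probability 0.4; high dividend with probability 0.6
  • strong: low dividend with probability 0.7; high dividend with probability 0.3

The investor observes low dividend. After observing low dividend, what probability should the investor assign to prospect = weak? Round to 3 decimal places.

0.462

Apply Bayes' rule using the sender's strategy as the likelihood.
P(low dividend) = 0.6·0.4 + 0.4·0.7 = 0.52
P(weak | low dividend) = (0.6·0.4) / 0.52 = 0.24 / 0.52 = 0.461538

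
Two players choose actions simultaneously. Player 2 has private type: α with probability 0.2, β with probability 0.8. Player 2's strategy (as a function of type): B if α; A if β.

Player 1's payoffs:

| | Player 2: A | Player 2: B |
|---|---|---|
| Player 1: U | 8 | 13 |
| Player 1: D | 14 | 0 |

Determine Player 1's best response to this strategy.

Compute Player 1's expected payoff for each action, taking the expectation over Player 2's type.
E[U] = 0.2·(13) + 0.8·(8) = 9
E[D] = 0.2·(0) + 0.8·(14) = 11.2
Best response: D (11.2 is the largest).

D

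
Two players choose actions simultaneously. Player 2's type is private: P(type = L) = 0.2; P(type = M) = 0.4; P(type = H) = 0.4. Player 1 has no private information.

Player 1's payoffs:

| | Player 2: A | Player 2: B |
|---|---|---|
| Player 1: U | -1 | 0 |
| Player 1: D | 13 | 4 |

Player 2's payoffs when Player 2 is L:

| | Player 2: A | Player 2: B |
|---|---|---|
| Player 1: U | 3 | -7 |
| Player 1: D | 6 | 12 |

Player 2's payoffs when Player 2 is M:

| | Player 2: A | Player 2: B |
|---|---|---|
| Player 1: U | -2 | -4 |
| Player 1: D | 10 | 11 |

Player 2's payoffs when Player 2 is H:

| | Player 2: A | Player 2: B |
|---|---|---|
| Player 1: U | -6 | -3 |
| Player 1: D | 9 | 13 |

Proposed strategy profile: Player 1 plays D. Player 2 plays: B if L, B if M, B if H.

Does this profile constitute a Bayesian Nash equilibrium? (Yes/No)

Yes

A profile is a BNE iff every type of every player is best-responding given beliefs about the other side.
Player 1 plays D: E[D] = 0.2·(4) + 0.4·(4) + 0.4·(4) = 4; E[U] = 0. Best-responding. ✓
Player 2 (type L), facing D: A gives 6, B gives 12. Proposed B is best. ✓
Player 2 (type M), facing D: A gives 10, B gives 11. Proposed B is best. ✓
Player 2 (type H), facing D: A gives 9, B gives 13. Proposed B is best. ✓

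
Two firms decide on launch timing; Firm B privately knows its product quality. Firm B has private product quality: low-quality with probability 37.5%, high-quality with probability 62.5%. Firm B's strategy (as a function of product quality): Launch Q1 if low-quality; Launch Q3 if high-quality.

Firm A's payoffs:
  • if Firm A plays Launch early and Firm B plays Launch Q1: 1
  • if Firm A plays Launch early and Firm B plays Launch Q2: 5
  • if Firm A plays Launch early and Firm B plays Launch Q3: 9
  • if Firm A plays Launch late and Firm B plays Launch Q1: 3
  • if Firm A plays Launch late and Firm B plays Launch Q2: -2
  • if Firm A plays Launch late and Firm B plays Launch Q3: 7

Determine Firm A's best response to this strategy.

Compute Firm A's expected payoff for each action, taking the expectation over Firm B's type.
E[Launch early] = 0.375·(1) + 0.625·(9) = 6
E[Launch late] = 0.375·(3) + 0.625·(7) = 5.5
Best response: Launch early (6 is the largest).

Launch early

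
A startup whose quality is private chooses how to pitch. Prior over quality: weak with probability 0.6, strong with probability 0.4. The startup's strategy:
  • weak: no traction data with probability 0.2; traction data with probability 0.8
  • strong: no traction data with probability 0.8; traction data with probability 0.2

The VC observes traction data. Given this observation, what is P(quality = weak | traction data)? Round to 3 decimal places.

P(traction data) = 0.6·0.8 + 0.4·0.2 = 0.56
P(weak | traction data) = (0.6·0.8) / 0.56 = 0.48 / 0.56 = 0.857143

0.857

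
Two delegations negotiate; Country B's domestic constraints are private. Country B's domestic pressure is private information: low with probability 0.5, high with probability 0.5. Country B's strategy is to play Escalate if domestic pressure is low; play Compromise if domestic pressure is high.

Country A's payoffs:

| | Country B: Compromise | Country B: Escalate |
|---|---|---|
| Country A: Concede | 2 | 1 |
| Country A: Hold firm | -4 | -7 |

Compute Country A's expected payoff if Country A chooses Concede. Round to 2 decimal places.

1.50

Take the expectation over Country B's domestic pressure, weighting each type's action by its prior probability.
E[Concede] = 0.5·1 + 0.5·2 = 0.5 + 1 = 1.5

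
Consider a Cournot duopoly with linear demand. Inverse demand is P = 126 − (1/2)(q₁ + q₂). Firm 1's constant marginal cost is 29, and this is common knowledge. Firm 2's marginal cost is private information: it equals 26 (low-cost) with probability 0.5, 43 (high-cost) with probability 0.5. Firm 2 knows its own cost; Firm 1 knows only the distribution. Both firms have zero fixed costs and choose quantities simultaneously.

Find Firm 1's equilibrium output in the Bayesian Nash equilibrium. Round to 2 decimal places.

Firm 2 with cost c maximizes (126 − (1/2)(q₁+q₂) − c)·q₂, giving q₂(c) = (126 − c − (1/2)q₁).
E[c₂] = 0.5·26 + 0.5·43 = 34.5
Firm 1's FOC against E[q₂] yields q₁ = (126 − 2·29 + E[c₂])/(3/2) = (126 − 58 + 34.5)/(3/2) = 68.3333.

68.33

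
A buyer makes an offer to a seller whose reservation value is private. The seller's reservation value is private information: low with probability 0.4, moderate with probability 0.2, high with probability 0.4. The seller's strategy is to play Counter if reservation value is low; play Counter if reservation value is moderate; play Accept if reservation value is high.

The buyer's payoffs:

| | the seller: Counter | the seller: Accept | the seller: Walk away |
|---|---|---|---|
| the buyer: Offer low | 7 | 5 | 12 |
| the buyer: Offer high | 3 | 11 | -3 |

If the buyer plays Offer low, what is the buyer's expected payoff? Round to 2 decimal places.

E[Offer low] = 0.4·7 + 0.2·7 + 0.4·5 = 2.8 + 1.4 + 2 = 6.2

6.20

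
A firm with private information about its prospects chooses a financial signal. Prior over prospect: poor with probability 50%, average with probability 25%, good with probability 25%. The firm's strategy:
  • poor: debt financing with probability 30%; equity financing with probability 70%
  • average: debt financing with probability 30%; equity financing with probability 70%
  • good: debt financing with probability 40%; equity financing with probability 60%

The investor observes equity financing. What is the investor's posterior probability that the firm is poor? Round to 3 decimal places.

P(equity financing) = 0.5·0.7 + 0.25·0.7 + 0.25·0.6 = 0.675
P(poor | equity financing) = (0.5·0.7) / 0.675 = 0.35 / 0.675 = 0.518519

0.519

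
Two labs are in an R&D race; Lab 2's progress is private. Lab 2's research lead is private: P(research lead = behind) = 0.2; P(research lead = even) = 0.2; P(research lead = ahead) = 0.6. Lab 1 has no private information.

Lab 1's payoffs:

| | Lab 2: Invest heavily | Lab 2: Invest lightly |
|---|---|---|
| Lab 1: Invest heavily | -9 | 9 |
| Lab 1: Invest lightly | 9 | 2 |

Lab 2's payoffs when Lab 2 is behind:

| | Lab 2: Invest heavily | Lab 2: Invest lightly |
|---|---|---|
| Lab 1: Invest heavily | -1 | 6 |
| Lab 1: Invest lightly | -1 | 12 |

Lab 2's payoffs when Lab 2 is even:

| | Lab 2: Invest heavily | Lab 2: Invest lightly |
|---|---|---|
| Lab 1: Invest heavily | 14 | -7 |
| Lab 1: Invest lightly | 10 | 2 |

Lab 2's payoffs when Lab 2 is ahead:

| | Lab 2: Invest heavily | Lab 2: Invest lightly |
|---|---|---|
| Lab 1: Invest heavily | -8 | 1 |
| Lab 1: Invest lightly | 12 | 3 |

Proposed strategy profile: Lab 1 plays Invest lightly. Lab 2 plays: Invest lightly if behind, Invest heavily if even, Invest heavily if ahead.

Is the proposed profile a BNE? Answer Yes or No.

Yes

A profile is a BNE iff every type of every player is best-responding given beliefs about the other side.
Lab 1 plays Invest lightly: E[Invest lightly] = 0.2·(2) + 0.2·(9) + 0.6·(9) = 7.6; E[Invest heavily] = -5.4. Best-responding. ✓
Lab 2 (research lead behind), facing Invest lightly: Invest heavily gives -1, Invest lightly gives 12. Proposed Invest lightly is best. ✓
Lab 2 (research lead even), facing Invest lightly: Invest heavily gives 10, Invest lightly gives 2. Proposed Invest heavily is best. ✓
Lab 2 (research lead ahead), facing Invest lightly: Invest heavily gives 12, Invest lightly gives 3. Proposed Invest heavily is best. ✓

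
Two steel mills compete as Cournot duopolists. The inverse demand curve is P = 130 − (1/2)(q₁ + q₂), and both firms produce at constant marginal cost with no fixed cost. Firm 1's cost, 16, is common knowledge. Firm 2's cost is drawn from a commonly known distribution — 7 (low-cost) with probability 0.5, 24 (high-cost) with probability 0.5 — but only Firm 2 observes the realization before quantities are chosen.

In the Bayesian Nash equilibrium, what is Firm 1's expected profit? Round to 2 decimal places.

2862.72

Firm 2 with cost c maximizes (130 − (1/2)(q₁+q₂) − c)·q₂, giving q₂(c) = (130 − c − (1/2)q₁).
E[c₂] = 0.5·7 + 0.5·24 = 15.5
Firm 1's FOC against E[q₂] yields q₁ = (130 − 2·16 + E[c₂])/(3/2) = (130 − 32 + 15.5)/(3/2) = 75.6667.
E[P] = 130 − (1/2)·(q₁ + E[q₂]) = 53.8333; Firm 1's expected profit = (E[P] − 16)·q₁ = (53.8333 − 16)·75.6667 = 2862.72.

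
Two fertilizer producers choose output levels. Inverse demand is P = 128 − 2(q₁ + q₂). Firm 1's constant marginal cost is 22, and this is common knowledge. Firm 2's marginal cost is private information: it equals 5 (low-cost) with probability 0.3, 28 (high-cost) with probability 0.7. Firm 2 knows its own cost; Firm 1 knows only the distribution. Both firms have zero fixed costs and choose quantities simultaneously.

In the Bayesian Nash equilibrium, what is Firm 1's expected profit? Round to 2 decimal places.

Type-c best response for Firm 2: q₂(c) = (128 − c)/4 − q₁/2.
Firm 1 maximizes expected profit; its first-order condition is 128 − 4q₁ − 2E[q₂] − 22 = 0.
Substituting E[q₂] and solving: E[c₂] = 21.1, so q₁ = (128 − 2·22 + 21.1)/6 = 17.5167.
E[P] = 128 − 2·(q₁ + E[q₂]) = 57.0333; Firm 1's expected profit = (E[P] − 22)·q₁ = (57.0333 − 22)·17.5167 = 613.667.

613.67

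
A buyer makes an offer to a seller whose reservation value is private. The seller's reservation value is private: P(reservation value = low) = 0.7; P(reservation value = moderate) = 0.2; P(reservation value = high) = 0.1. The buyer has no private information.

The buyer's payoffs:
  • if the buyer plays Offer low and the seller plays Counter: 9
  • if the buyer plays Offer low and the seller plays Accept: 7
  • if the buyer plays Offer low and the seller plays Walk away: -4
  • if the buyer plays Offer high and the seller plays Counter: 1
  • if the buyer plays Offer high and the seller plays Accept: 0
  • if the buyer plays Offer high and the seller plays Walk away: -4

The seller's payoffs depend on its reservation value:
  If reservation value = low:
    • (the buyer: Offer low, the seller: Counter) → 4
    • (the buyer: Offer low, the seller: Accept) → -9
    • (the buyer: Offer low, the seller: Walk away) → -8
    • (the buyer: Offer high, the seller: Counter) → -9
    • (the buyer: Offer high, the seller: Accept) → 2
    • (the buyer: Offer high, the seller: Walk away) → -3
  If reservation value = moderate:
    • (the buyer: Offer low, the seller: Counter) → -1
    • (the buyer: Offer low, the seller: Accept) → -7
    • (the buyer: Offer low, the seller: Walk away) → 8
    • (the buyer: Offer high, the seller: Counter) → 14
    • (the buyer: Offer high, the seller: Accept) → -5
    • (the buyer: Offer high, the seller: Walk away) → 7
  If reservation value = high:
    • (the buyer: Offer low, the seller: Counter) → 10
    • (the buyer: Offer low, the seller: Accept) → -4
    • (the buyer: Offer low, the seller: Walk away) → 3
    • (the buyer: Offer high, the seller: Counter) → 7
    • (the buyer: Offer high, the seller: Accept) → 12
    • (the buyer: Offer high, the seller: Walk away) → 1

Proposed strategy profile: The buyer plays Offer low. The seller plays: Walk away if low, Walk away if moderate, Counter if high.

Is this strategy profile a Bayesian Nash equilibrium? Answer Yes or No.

A profile is a BNE iff every type of every player is best-responding given beliefs about the other side.
The buyer plays Offer low: E[Offer low] = 0.7·(-4) + 0.2·(-4) + 0.1·(9) = -2.7; E[Offer high] = -3.5. Best-responding. ✓
The seller (reservation value low), facing Offer low: Counter gives 4, Accept gives -9, Walk away gives -8. Proposed Walk away is not best — profitable deviation exists. ✗
The seller (reservation value moderate), facing Offer low: Counter gives -1, Accept gives -7, Walk away gives 8. Proposed Walk away is best. ✓
The seller (reservation value high), facing Offer low: Counter gives 10, Accept gives -4, Walk away gives 3. Proposed Counter is best. ✓

No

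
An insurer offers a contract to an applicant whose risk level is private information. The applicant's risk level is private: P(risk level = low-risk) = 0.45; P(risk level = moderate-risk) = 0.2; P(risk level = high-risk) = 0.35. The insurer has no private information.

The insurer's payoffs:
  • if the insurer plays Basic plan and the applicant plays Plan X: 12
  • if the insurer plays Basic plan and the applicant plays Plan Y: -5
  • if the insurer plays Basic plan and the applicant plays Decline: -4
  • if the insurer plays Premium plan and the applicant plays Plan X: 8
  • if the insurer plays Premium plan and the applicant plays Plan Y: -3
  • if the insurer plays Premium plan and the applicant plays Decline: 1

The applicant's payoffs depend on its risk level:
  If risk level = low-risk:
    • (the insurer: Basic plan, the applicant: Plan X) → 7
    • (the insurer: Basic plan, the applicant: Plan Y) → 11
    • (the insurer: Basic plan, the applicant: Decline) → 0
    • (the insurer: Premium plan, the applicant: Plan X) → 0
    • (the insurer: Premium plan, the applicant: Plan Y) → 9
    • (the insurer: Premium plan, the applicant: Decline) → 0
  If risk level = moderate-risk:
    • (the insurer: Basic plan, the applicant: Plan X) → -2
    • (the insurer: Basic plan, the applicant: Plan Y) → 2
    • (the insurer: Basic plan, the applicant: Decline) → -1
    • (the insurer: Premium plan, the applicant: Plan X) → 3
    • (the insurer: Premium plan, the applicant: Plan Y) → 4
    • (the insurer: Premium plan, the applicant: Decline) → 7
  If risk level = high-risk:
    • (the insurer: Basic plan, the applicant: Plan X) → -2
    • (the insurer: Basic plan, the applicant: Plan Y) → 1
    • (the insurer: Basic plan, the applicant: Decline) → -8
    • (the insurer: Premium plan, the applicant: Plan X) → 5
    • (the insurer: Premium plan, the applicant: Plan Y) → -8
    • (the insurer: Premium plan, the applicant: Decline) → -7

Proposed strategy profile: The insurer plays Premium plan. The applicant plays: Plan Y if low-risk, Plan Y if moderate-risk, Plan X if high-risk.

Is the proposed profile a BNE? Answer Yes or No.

No

The insurer plays Premium plan: E[Premium plan] = 0.45·(-3) + 0.2·(-3) + 0.35·(8) = 0.85; E[Basic plan] = 0.95. Not best-responding. ✗
The applicant (risk level low-risk), facing Premium plan: Plan X gives 0, Plan Y gives 9, Decline gives 0. Proposed Plan Y is best. ✓
The applicant (risk level moderate-risk), facing Premium plan: Plan X gives 3, Plan Y gives 4, Decline gives 7. Proposed Plan Y is not best — profitable deviation exists. ✗
The applicant (risk level high-risk), facing Premium plan: Plan X gives 5, Plan Y gives -8, Decline gives -7. Proposed Plan X is best. ✓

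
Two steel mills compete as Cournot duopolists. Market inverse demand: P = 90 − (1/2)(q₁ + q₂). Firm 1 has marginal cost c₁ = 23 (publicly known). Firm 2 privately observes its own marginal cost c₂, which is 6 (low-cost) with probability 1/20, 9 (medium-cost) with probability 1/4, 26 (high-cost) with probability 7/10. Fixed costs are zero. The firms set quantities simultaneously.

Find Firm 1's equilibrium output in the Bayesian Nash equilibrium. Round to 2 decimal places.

Type-c best response for Firm 2: q₂(c) = (90 − c) − q₁/2.
Firm 1 maximizes expected profit; its first-order condition is 90 − q₁ − (1/2)E[q₂] − 23 = 0.
Substituting E[q₂] and solving: E[c₂] = 20.75, so q₁ = (90 − 2·23 + 20.75)/(3/2) = 43.1667.

43.17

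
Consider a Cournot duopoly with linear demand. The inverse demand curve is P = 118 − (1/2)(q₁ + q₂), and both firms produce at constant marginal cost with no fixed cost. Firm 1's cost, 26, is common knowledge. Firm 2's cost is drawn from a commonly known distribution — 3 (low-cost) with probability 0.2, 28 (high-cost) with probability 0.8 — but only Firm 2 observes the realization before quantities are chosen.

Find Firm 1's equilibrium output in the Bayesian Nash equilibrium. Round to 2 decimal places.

Each type of Firm 2 best-responds to q₁; Firm 1 best-responds to the expected q₂ over Firm 2's types.
Firm 2 with cost c maximizes (118 − (1/2)(q₁+q₂) − c)·q₂, giving q₂(c) = (118 − c − (1/2)q₁).
E[c₂] = 0.2·3 + 0.8·28 = 23
Firm 1's FOC against E[q₂] yields q₁ = (118 − 2·26 + E[c₂])/(3/2) = (118 − 52 + 23)/(3/2) = 59.3333.

59.33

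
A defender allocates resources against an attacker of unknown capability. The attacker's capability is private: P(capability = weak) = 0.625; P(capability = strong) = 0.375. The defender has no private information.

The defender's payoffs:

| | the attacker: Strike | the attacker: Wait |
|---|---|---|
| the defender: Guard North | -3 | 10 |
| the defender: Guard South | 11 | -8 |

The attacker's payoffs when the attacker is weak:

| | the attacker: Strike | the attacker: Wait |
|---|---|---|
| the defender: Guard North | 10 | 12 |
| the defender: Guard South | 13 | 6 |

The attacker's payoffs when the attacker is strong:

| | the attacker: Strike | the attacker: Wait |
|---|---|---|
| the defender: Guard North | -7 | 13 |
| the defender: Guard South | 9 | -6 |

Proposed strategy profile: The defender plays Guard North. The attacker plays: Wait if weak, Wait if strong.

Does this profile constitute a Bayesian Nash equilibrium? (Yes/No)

A profile is a BNE iff every type of every player is best-responding given beliefs about the other side.
The defender plays Guard North: E[Guard North] = 0.625·(10) + 0.375·(10) = 10; E[Guard South] = -8. Best-responding. ✓
The attacker (capability weak), facing Guard North: Strike gives 10, Wait gives 12. Proposed Wait is best. ✓
The attacker (capability strong), facing Guard North: Strike gives -7, Wait gives 13. Proposed Wait is best. ✓

Yes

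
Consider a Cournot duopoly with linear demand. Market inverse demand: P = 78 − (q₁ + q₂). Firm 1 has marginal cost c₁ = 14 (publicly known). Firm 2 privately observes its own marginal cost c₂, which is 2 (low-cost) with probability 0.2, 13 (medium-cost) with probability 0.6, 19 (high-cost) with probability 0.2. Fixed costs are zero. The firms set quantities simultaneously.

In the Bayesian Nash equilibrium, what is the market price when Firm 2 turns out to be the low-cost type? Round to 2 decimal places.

Type-c best response for Firm 2: q₂(c) = (78 − c)/2 − q₁/2.
Firm 1 maximizes expected profit; its first-order condition is 78 − 2q₁ − E[q₂] − 14 = 0.
Substituting E[q₂] and solving: E[c₂] = 12, so q₁ = (78 − 2·14 + 12)/3 = 20.6667.
q₂(low-cost) = 27.6667, so P = 78 − (20.6667 + 27.6667) = 29.6667.

29.67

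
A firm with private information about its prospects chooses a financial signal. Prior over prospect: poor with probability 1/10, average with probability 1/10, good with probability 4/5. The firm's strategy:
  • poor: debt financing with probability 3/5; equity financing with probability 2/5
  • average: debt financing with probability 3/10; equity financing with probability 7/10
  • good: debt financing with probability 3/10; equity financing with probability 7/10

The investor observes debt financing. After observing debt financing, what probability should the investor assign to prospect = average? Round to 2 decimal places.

0.09

P(debt financing) = (1/10)·(3/5) + (1/10)·(3/10) + (4/5)·(3/10) = 33/100
P(average | debt financing) = ((1/10)·(3/10)) / (33/100) = (3/100) / (33/100) = 1/11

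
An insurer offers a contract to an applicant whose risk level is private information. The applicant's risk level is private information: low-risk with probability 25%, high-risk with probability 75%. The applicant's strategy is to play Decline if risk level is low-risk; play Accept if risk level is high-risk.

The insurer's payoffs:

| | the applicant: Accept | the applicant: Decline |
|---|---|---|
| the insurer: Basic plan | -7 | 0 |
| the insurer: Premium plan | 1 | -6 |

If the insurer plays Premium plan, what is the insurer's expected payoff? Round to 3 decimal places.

E[Premium plan] = 0.25·(-6) + 0.75·1 = (-1.5) + 0.75 = -0.75

-0.750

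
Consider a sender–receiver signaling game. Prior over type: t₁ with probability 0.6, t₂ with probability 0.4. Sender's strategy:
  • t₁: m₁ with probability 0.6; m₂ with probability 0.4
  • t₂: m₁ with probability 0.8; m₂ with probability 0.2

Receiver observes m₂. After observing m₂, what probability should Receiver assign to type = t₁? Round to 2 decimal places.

Apply Bayes' rule using the sender's strategy as the likelihood.
P(m₂) = 0.6·0.4 + 0.4·0.2 = 0.32
P(t₁ | m₂) = (0.6·0.4) / 0.32 = 0.24 / 0.32 = 0.75

0.75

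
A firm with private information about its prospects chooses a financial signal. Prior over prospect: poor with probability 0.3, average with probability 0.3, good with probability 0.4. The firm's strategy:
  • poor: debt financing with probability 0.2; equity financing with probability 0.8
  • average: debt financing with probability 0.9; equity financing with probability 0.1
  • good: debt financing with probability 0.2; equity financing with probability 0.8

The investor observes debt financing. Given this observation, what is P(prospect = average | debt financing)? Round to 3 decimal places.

0.659

P(debt financing) = 0.3·0.2 + 0.3·0.9 + 0.4·0.2 = 0.41
P(average | debt financing) = (0.3·0.9) / 0.41 = 0.27 / 0.41 = 0.658537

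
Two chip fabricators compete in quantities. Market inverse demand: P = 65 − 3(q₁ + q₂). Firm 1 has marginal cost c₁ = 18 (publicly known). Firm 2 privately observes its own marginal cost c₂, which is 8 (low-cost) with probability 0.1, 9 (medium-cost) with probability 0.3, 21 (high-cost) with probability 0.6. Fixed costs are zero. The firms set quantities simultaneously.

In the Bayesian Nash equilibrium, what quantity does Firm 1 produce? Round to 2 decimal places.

Firm 2 with cost c maximizes (65 − 3(q₁+q₂) − c)·q₂, giving q₂(c) = (65 − c − 3q₁)/6.
E[c₂] = 0.1·8 + 0.3·9 + 0.6·21 = 16.1
Firm 1's FOC against E[q₂] yields q₁ = (65 − 2·18 + E[c₂])/9 = (65 − 36 + 16.1)/9 = 5.01111.

5.01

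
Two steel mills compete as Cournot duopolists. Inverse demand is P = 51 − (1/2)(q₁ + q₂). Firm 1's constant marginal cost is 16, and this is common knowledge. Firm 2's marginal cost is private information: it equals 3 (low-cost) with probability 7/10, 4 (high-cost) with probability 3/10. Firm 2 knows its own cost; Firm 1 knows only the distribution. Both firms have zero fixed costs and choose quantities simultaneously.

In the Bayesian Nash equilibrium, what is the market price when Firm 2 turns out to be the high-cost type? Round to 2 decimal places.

23.78

Firm 2 with cost c maximizes (51 − (1/2)(q₁+q₂) − c)·q₂, giving q₂(c) = (51 − c − (1/2)q₁).
E[c₂] = 7/10·3 + 3/10·4 = 3.3
Firm 1's FOC against E[q₂] yields q₁ = (51 − 2·16 + E[c₂])/(3/2) = (51 − 32 + 3.3)/(3/2) = 14.8667.
q₂(high-cost) = 39.5667, so P = 51 − (1/2)·(14.8667 + 39.5667) = 23.7833.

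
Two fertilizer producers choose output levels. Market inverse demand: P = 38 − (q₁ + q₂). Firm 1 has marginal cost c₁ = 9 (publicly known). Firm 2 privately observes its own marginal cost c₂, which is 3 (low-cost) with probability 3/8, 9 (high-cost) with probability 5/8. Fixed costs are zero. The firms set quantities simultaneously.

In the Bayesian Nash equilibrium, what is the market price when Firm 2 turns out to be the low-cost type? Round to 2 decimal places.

Type-c best response for Firm 2: q₂(c) = (38 − c)/2 − q₁/2.
Firm 1 maximizes expected profit; its first-order condition is 38 − 2q₁ − E[q₂] − 9 = 0.
Substituting E[q₂] and solving: E[c₂] = 6.75, so q₁ = (38 − 2·9 + 6.75)/3 = 8.91667.
q₂(low-cost) = 13.0417, so P = 38 − (8.91667 + 13.0417) = 16.0417.

16.04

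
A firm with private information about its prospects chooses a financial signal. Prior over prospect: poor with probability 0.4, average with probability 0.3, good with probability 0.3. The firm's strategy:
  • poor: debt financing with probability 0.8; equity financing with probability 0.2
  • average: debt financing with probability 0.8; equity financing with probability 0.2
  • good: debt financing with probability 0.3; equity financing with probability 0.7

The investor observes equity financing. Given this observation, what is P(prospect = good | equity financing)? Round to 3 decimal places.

Apply Bayes' rule using the sender's strategy as the likelihood.
P(equity financing) = 0.4·0.2 + 0.3·0.2 + 0.3·0.7 = 0.35
P(good | equity financing) = (0.3·0.7) / 0.35 = 0.21 / 0.35 = 0.6

0.600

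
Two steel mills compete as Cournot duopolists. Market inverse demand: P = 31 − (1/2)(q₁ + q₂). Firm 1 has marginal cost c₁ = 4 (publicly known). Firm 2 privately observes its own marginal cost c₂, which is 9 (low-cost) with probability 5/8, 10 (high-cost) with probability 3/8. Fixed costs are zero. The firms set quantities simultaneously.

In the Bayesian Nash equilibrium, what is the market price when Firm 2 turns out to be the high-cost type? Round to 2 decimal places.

15.10

Each type of Firm 2 best-responds to q₁; Firm 1 best-responds to the expected q₂ over Firm 2's types.
Firm 2 with cost c maximizes (31 − (1/2)(q₁+q₂) − c)·q₂, giving q₂(c) = (31 − c − (1/2)q₁).
E[c₂] = 5/8·9 + 3/8·10 = 9.375
Firm 1's FOC against E[q₂] yields q₁ = (31 − 2·4 + E[c₂])/(3/2) = (31 − 8 + 9.375)/(3/2) = 21.5833.
q₂(high-cost) = 10.2083, so P = 31 − (1/2)·(21.5833 + 10.2083) = 15.1042.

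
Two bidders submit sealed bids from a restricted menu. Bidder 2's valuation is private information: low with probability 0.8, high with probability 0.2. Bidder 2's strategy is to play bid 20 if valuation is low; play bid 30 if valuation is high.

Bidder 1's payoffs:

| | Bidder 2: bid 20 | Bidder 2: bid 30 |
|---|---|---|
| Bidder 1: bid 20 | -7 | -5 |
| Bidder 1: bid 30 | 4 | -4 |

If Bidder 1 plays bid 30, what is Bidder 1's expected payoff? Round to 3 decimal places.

Take the expectation over Bidder 2's valuation, weighting each type's action by its prior probability.
E[bid 30] = 0.8·4 + 0.2·(-4) = 3.2 + (-0.8) = 2.4

2.400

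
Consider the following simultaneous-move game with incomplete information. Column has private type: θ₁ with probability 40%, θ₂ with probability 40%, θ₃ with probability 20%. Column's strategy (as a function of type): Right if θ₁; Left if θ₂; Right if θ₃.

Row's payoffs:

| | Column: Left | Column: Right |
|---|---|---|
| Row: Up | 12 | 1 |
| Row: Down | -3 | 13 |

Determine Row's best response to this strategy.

Compute Row's expected payoff for each action, taking the expectation over Column's type.
E[Up] = 0.4·(1) + 0.4·(12) + 0.2·(1) = 5.4
E[Down] = 0.4·(13) + 0.4·(-3) + 0.2·(13) = 6.6
Best response: Down (6.6 is the largest).

Down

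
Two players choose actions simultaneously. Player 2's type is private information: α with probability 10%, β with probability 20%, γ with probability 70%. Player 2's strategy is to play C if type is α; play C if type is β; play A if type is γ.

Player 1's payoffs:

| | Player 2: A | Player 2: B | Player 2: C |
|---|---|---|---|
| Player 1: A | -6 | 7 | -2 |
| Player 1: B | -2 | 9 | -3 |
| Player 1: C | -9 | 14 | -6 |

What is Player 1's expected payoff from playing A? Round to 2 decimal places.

-4.80

Take the expectation over Player 2's type, weighting each type's action by its prior probability.
E[A] = 0.1·(-2) + 0.2·(-2) + 0.7·(-6) = (-0.2) + (-0.4) + (-4.2) = -4.8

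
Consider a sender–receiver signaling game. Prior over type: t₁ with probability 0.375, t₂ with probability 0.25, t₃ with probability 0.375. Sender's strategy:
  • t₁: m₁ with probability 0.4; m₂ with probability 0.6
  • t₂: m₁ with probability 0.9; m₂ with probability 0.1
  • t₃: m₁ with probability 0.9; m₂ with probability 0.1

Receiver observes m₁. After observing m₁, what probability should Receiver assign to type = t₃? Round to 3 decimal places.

0.474

P(m₁) = 0.375·0.4 + 0.25·0.9 + 0.375·0.9 = 0.7125
P(t₃ | m₁) = (0.375·0.9) / 0.7125 = 0.3375 / 0.7125 = 0.473684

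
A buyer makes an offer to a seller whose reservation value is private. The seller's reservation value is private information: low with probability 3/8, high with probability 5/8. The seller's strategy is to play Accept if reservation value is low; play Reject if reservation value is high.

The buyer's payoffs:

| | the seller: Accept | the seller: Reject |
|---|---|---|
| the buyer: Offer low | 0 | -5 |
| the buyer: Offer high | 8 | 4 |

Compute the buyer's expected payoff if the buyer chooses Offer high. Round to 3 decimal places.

E[Offer high] = 3/8·8 + 5/8·4 = 3 + 5/2 = 11/2

5.500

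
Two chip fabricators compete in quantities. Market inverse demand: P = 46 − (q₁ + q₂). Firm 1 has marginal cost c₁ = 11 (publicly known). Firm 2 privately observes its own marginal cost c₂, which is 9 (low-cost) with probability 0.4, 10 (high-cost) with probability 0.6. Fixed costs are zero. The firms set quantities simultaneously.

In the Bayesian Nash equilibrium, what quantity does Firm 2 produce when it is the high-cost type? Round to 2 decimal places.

12.40

Each type of Firm 2 best-responds to q₁; Firm 1 best-responds to the expected q₂ over Firm 2's types.
Firm 2 with cost c maximizes (46 − (q₁+q₂) − c)·q₂, giving q₂(c) = (46 − c − q₁)/2.
E[c₂] = 0.4·9 + 0.6·10 = 9.6
Firm 1's FOC against E[q₂] yields q₁ = (46 − 2·11 + E[c₂])/3 = (46 − 22 + 9.6)/3 = 11.2.
q₂(high-cost) = (46 − 10 − 11.2)/2 = 12.4.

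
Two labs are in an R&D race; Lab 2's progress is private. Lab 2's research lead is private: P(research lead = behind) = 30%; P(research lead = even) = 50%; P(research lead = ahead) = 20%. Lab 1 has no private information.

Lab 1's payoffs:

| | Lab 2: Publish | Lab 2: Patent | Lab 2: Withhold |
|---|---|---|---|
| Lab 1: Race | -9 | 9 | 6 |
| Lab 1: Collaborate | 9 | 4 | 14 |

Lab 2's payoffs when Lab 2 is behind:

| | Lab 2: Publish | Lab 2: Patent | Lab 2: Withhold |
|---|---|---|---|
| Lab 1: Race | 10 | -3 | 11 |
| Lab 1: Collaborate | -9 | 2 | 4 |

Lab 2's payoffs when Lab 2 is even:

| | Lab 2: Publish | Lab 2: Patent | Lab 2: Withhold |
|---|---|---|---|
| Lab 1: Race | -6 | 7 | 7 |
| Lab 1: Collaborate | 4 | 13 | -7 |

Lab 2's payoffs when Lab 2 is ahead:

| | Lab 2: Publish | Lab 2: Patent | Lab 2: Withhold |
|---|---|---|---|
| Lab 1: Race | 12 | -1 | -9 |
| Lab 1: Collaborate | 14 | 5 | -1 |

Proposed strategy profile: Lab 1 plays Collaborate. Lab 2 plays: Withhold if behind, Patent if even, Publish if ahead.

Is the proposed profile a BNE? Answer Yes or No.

Yes

Lab 1 plays Collaborate: E[Collaborate] = 0.3·(14) + 0.5·(4) + 0.2·(9) = 8; E[Race] = 4.5. Best-responding. ✓
Lab 2 (research lead behind), facing Collaborate: Publish gives -9, Patent gives 2, Withhold gives 4. Proposed Withhold is best. ✓
Lab 2 (research lead even), facing Collaborate: Publish gives 4, Patent gives 13, Withhold gives -7. Proposed Patent is best. ✓
Lab 2 (research lead ahead), facing Collaborate: Publish gives 14, Patent gives 5, Withhold gives -1. Proposed Publish is best. ✓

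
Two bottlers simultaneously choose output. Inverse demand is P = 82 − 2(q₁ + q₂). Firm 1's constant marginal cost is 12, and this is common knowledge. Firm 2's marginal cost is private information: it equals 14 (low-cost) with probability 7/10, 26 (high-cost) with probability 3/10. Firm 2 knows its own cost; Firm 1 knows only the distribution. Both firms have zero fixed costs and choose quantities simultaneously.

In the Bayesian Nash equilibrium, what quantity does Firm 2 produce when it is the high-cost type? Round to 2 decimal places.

Type-c best response for Firm 2: q₂(c) = (82 − c)/4 − q₁/2.
Firm 1 maximizes expected profit; its first-order condition is 82 − 4q₁ − 2E[q₂] − 12 = 0.
Substituting E[q₂] and solving: E[c₂] = 17.6, so q₁ = (82 − 2·12 + 17.6)/6 = 12.6.
q₂(high-cost) = (82 − 26 − 2·12.6)/4 = 7.7.

7.70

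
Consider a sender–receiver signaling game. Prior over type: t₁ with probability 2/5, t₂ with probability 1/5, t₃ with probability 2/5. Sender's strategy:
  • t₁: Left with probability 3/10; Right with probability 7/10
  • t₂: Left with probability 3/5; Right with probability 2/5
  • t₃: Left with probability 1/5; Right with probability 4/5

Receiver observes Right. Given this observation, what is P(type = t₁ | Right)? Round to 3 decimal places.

0.412

P(Right) = (2/5)·(7/10) + (1/5)·(2/5) + (2/5)·(4/5) = 17/25
P(t₁ | Right) = ((2/5)·(7/10)) / (17/25) = (7/25) / (17/25) = 7/17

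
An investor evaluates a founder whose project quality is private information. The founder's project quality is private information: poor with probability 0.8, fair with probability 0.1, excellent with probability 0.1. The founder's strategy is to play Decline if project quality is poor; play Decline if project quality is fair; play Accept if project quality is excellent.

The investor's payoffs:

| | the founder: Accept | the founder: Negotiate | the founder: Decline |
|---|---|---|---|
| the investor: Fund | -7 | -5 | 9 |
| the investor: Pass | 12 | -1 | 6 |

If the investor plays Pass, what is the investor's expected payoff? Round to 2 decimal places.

E[Pass] = 0.8·6 + 0.1·6 + 0.1·12 = 4.8 + 0.6 + 1.2 = 6.6

6.60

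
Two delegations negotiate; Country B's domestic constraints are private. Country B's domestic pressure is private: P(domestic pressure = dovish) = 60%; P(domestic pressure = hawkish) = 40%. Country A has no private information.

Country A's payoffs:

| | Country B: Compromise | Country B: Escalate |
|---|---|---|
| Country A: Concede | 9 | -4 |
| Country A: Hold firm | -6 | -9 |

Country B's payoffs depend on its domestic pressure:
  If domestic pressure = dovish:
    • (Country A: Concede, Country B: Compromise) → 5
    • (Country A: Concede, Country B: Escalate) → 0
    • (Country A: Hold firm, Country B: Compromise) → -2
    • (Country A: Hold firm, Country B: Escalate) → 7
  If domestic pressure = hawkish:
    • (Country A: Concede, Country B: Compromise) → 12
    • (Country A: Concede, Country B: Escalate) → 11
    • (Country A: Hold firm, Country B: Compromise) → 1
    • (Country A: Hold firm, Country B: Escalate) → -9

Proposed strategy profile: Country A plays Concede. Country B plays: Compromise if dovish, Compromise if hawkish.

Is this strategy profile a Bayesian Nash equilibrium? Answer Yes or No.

Country A plays Concede: E[Concede] = 0.6·(9) + 0.4·(9) = 9; E[Hold firm] = -6. Best-responding. ✓
Country B (domestic pressure dovish), facing Concede: Compromise gives 5, Escalate gives 0. Proposed Compromise is best. ✓
Country B (domestic pressure hawkish), facing Concede: Compromise gives 12, Escalate gives 11. Proposed Compromise is best. ✓

Yes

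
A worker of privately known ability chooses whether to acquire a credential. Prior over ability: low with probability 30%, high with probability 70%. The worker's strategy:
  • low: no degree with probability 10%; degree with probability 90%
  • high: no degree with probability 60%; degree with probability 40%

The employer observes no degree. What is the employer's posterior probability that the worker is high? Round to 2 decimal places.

P(no degree) = 0.3·0.1 + 0.7·0.6 = 0.45
P(high | no degree) = (0.7·0.6) / 0.45 = 0.42 / 0.45 = 0.933333

0.93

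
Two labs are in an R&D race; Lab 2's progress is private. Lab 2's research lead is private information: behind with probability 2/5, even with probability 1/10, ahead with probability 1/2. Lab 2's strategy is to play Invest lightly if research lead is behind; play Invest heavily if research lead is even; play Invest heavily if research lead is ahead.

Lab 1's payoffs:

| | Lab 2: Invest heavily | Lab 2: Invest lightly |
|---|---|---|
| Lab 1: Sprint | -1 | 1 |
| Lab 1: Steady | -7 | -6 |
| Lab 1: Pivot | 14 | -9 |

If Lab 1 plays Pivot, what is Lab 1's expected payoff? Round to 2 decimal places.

4.80

Take the expectation over Lab 2's research lead, weighting each type's action by its prior probability.
E[Pivot] = 2/5·(-9) + 1/10·14 + 1/2·14 = (-18/5) + 7/5 + 7 = 24/5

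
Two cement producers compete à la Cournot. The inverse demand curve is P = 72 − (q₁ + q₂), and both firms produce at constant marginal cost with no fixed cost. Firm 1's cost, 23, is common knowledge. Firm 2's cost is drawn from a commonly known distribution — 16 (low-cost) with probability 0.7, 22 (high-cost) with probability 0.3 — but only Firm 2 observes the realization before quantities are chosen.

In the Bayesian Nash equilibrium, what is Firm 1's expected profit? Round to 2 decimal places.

Type-c best response for Firm 2: q₂(c) = (72 − c)/2 − q₁/2.
Firm 1 maximizes expected profit; its first-order condition is 72 − 2q₁ − E[q₂] − 23 = 0.
Substituting E[q₂] and solving: E[c₂] = 17.8, so q₁ = (72 − 2·23 + 17.8)/3 = 14.6.
E[P] = 72 − (q₁ + E[q₂]) = 37.6; Firm 1's expected profit = (E[P] − 23)·q₁ = (37.6 − 23)·14.6 = 213.16.

213.16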